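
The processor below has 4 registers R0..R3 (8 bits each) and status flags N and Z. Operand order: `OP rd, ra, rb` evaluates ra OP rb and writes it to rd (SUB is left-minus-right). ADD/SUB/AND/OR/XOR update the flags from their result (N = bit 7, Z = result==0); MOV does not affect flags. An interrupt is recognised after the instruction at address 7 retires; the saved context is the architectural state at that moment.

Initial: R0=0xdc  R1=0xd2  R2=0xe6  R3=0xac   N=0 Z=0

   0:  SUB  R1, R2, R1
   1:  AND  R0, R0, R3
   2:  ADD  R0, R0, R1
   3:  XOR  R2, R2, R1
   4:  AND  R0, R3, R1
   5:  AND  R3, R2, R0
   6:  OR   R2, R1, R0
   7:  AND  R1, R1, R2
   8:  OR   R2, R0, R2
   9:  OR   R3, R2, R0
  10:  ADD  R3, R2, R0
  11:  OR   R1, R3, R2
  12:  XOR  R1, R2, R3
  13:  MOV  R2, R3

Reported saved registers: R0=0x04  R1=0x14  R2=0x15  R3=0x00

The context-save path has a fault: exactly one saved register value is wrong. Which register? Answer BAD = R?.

after  0: R0=0xdc R1=0x14 R2=0xe6 R3=0xac  N=0 Z=0
after  1: R0=0x8c R1=0x14 R2=0xe6 R3=0xac  N=1 Z=0
after  2: R0=0xa0 R1=0x14 R2=0xe6 R3=0xac  N=1 Z=0
after  3: R0=0xa0 R1=0x14 R2=0xf2 R3=0xac  N=1 Z=0
after  4: R0=0x04 R1=0x14 R2=0xf2 R3=0xac  N=0 Z=0
after  5: R0=0x04 R1=0x14 R2=0xf2 R3=0x00  N=0 Z=1
after  6: R0=0x04 R1=0x14 R2=0x14 R3=0x00  N=0 Z=0
after  7: R0=0x04 R1=0x14 R2=0x14 R3=0x00  N=0 Z=0
-- IRQ taken; context saved, return-PC = 8 --
mismatch: R2: reported 0x15 vs actual 0x14

BAD = R2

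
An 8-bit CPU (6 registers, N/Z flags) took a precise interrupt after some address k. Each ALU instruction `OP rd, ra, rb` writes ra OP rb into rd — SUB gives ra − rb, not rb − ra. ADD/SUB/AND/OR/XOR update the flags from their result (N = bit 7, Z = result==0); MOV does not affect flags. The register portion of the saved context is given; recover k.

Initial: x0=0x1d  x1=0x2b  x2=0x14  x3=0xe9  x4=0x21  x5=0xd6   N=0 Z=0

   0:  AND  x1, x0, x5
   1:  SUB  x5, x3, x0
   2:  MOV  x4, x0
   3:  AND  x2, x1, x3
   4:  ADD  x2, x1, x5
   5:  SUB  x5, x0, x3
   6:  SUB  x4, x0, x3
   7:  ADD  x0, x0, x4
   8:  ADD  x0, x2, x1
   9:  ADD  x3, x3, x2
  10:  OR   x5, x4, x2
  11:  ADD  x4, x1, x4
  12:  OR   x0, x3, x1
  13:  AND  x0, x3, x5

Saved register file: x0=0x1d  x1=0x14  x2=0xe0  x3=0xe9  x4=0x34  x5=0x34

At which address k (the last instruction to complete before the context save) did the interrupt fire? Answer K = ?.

after  0: x0=0x1d x1=0x14 x2=0x14 x3=0xe9 x4=0x21 x5=0xd6  N=0 Z=0
after  1: x0=0x1d x1=0x14 x2=0x14 x3=0xe9 x4=0x21 x5=0xcc  N=1 Z=0
after  2: x0=0x1d x1=0x14 x2=0x14 x3=0xe9 x4=0x1d x5=0xcc  N=1 Z=0
after  3: x0=0x1d x1=0x14 x2=0x00 x3=0xe9 x4=0x1d x5=0xcc  N=0 Z=1
after  4: x0=0x1d x1=0x14 x2=0xe0 x3=0xe9 x4=0x1d x5=0xcc  N=1 Z=0
after  5: x0=0x1d x1=0x14 x2=0xe0 x3=0xe9 x4=0x1d x5=0x34  N=0 Z=0
after  6: x0=0x1d x1=0x14 x2=0xe0 x3=0xe9 x4=0x34 x5=0x34  N=0 Z=0
-- IRQ taken; context saved, return-PC = 7 --

K = 6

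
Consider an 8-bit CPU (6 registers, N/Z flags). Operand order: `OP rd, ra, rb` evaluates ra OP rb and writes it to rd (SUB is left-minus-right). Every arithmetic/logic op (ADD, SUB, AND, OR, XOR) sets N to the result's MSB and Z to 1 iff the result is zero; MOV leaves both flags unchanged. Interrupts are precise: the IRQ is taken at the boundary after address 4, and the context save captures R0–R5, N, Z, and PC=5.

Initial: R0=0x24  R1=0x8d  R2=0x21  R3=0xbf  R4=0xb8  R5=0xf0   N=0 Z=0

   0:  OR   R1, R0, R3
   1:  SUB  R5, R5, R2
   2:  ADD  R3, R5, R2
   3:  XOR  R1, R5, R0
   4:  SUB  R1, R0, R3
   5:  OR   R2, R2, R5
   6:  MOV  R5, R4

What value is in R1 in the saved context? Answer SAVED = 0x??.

SAVED = 0x34

after  0: R0=0x24 R1=0xbf R2=0x21 R3=0xbf R4=0xb8 R5=0xf0  N=1 Z=0
after  1: R0=0x24 R1=0xbf R2=0x21 R3=0xbf R4=0xb8 R5=0xcf  N=1 Z=0
after  2: R0=0x24 R1=0xbf R2=0x21 R3=0xf0 R4=0xb8 R5=0xcf  N=1 Z=0
after  3: R0=0x24 R1=0xeb R2=0x21 R3=0xf0 R4=0xb8 R5=0xcf  N=1 Z=0
after  4: R0=0x24 R1=0x34 R2=0x21 R3=0xf0 R4=0xb8 R5=0xcf  N=0 Z=0
-- IRQ taken; context saved, return-PC = 5 --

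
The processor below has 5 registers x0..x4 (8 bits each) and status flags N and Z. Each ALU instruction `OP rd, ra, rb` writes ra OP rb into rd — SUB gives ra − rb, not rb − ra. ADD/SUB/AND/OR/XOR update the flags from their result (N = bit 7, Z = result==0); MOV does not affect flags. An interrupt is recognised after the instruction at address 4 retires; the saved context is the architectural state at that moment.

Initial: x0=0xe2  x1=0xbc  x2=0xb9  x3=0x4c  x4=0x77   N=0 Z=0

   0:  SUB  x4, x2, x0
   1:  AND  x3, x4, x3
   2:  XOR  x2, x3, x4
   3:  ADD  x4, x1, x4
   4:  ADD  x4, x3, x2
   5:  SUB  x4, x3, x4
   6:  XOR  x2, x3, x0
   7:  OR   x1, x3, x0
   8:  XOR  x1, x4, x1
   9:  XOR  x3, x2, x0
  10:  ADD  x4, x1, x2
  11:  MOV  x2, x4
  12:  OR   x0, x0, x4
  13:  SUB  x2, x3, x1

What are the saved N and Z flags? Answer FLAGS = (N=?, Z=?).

FLAGS = (N=1, Z=0)

after  0: x0=0xe2 x1=0xbc x2=0xb9 x3=0x4c x4=0xd7  N=1 Z=0
after  1: x0=0xe2 x1=0xbc x2=0xb9 x3=0x44 x4=0xd7  N=0 Z=0
after  2: x0=0xe2 x1=0xbc x2=0x93 x3=0x44 x4=0xd7  N=1 Z=0
after  3: x0=0xe2 x1=0xbc x2=0x93 x3=0x44 x4=0x93  N=1 Z=0
after  4: x0=0xe2 x1=0xbc x2=0x93 x3=0x44 x4=0xd7  N=1 Z=0
-- IRQ taken; context saved, return-PC = 5 --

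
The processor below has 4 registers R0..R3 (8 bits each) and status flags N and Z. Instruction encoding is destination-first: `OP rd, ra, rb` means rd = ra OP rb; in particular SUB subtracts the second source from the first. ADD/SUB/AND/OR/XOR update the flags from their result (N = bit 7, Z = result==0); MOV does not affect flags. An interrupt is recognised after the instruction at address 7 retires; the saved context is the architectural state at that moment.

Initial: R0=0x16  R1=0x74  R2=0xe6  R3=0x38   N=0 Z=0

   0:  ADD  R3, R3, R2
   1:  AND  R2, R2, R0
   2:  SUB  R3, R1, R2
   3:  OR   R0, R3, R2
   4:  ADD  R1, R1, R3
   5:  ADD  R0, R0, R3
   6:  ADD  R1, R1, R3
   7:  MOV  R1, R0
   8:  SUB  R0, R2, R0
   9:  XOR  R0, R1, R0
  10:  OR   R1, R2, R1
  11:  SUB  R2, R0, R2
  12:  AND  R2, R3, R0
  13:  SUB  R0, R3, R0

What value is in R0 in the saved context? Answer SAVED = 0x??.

SAVED = 0xdc

after  0: R0=0x16 R1=0x74 R2=0xe6 R3=0x1e  N=0 Z=0
after  1: R0=0x16 R1=0x74 R2=0x06 R3=0x1e  N=0 Z=0
after  2: R0=0x16 R1=0x74 R2=0x06 R3=0x6e  N=0 Z=0
after  3: R0=0x6e R1=0x74 R2=0x06 R3=0x6e  N=0 Z=0
after  4: R0=0x6e R1=0xe2 R2=0x06 R3=0x6e  N=1 Z=0
after  5: R0=0xdc R1=0xe2 R2=0x06 R3=0x6e  N=1 Z=0
after  6: R0=0xdc R1=0x50 R2=0x06 R3=0x6e  N=0 Z=0
after  7: R0=0xdc R1=0xdc R2=0x06 R3=0x6e  N=0 Z=0
-- IRQ taken; context saved, return-PC = 8 --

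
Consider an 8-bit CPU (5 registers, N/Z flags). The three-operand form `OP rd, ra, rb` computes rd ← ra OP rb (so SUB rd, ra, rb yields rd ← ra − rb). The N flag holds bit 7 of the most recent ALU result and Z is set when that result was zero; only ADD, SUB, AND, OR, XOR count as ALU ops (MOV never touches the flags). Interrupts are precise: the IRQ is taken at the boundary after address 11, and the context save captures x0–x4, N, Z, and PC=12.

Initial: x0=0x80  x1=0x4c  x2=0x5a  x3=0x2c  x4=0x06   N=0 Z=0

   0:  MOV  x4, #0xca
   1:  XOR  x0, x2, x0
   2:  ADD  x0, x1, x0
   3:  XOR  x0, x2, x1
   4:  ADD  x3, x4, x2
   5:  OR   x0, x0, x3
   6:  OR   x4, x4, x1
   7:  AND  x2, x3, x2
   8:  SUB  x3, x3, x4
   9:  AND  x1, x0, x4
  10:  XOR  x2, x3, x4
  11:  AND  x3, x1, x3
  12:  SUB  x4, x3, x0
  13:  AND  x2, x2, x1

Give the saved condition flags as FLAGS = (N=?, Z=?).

FLAGS = (N=0, Z=0)

after  0: x0=0x80 x1=0x4c x2=0x5a x3=0x2c x4=0xca  N=0 Z=0
after  1: x0=0xda x1=0x4c x2=0x5a x3=0x2c x4=0xca  N=1 Z=0
after  2: x0=0x26 x1=0x4c x2=0x5a x3=0x2c x4=0xca  N=0 Z=0
after  3: x0=0x16 x1=0x4c x2=0x5a x3=0x2c x4=0xca  N=0 Z=0
after  4: x0=0x16 x1=0x4c x2=0x5a x3=0x24 x4=0xca  N=0 Z=0
after  5: x0=0x36 x1=0x4c x2=0x5a x3=0x24 x4=0xca  N=0 Z=0
after  6: x0=0x36 x1=0x4c x2=0x5a x3=0x24 x4=0xce  N=1 Z=0
after  7: x0=0x36 x1=0x4c x2=0x00 x3=0x24 x4=0xce  N=0 Z=1
after  8: x0=0x36 x1=0x4c x2=0x00 x3=0x56 x4=0xce  N=0 Z=0
after  9: x0=0x36 x1=0x06 x2=0x00 x3=0x56 x4=0xce  N=0 Z=0
after 10: x0=0x36 x1=0x06 x2=0x98 x3=0x56 x4=0xce  N=1 Z=0
after 11: x0=0x36 x1=0x06 x2=0x98 x3=0x06 x4=0xce  N=0 Z=0
-- IRQ taken; context saved, return-PC = 12 --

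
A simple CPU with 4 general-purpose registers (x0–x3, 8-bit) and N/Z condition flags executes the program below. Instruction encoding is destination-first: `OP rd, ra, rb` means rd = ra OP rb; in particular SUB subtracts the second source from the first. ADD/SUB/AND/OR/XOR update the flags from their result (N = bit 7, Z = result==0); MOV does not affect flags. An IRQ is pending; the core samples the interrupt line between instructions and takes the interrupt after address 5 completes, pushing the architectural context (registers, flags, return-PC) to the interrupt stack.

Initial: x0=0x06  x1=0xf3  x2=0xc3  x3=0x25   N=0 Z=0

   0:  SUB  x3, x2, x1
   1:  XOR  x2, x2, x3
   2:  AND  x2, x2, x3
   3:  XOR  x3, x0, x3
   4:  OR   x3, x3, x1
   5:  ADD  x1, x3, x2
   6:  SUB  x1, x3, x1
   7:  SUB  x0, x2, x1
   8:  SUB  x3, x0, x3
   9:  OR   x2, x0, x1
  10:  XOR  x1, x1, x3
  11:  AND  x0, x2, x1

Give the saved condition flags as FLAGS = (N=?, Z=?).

after  0: x0=0x06 x1=0xf3 x2=0xc3 x3=0xd0  N=1 Z=0
after  1: x0=0x06 x1=0xf3 x2=0x13 x3=0xd0  N=0 Z=0
after  2: x0=0x06 x1=0xf3 x2=0x10 x3=0xd0  N=0 Z=0
after  3: x0=0x06 x1=0xf3 x2=0x10 x3=0xd6  N=1 Z=0
after  4: x0=0x06 x1=0xf3 x2=0x10 x3=0xf7  N=1 Z=0
after  5: x0=0x06 x1=0x07 x2=0x10 x3=0xf7  N=0 Z=0
-- IRQ taken; context saved, return-PC = 6 --

FLAGS = (N=0, Z=0)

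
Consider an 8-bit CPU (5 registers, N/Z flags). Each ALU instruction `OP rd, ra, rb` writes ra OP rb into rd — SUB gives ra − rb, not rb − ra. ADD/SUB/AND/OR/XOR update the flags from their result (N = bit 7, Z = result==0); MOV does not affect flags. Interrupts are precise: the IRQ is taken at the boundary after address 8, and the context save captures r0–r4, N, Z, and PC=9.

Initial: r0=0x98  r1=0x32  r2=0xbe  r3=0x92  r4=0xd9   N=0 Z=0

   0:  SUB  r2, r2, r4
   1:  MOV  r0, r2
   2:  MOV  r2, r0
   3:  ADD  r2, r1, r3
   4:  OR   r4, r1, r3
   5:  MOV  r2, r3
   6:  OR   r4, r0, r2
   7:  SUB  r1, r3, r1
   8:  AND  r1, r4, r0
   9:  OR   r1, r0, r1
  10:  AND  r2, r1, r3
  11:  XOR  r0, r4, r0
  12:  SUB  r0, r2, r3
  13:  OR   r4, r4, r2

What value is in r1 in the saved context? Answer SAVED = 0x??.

after  0: r0=0x98 r1=0x32 r2=0xe5 r3=0x92 r4=0xd9  N=1 Z=0
after  1: r0=0xe5 r1=0x32 r2=0xe5 r3=0x92 r4=0xd9  N=1 Z=0
after  2: r0=0xe5 r1=0x32 r2=0xe5 r3=0x92 r4=0xd9  N=1 Z=0
after  3: r0=0xe5 r1=0x32 r2=0xc4 r3=0x92 r4=0xd9  N=1 Z=0
after  4: r0=0xe5 r1=0x32 r2=0xc4 r3=0x92 r4=0xb2  N=1 Z=0
after  5: r0=0xe5 r1=0x32 r2=0x92 r3=0x92 r4=0xb2  N=1 Z=0
after  6: r0=0xe5 r1=0x32 r2=0x92 r3=0x92 r4=0xf7  N=1 Z=0
after  7: r0=0xe5 r1=0x60 r2=0x92 r3=0x92 r4=0xf7  N=0 Z=0
after  8: r0=0xe5 r1=0xe5 r2=0x92 r3=0x92 r4=0xf7  N=1 Z=0
-- IRQ taken; context saved, return-PC = 9 --

SAVED = 0xe5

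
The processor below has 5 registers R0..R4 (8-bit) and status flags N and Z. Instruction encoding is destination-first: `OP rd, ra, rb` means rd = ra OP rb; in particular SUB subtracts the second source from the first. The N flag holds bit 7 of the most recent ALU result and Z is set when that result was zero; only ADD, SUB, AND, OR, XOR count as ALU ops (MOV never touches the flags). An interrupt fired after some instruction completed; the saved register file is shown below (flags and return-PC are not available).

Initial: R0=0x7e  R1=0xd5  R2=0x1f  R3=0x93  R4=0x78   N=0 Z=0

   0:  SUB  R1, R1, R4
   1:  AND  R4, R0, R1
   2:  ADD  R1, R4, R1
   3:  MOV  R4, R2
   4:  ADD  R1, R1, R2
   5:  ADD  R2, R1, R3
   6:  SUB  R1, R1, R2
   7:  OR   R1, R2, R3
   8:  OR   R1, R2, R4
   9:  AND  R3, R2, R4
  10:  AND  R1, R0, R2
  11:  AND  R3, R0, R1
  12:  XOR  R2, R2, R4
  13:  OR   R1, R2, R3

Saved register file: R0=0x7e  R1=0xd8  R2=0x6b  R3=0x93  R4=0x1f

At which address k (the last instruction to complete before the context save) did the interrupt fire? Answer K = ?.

after  0: R0=0x7e R1=0x5d R2=0x1f R3=0x93 R4=0x78  N=0 Z=0
after  1: R0=0x7e R1=0x5d R2=0x1f R3=0x93 R4=0x5c  N=0 Z=0
after  2: R0=0x7e R1=0xb9 R2=0x1f R3=0x93 R4=0x5c  N=1 Z=0
after  3: R0=0x7e R1=0xb9 R2=0x1f R3=0x93 R4=0x1f  N=1 Z=0
after  4: R0=0x7e R1=0xd8 R2=0x1f R3=0x93 R4=0x1f  N=1 Z=0
after  5: R0=0x7e R1=0xd8 R2=0x6b R3=0x93 R4=0x1f  N=0 Z=0
-- IRQ taken; context saved, return-PC = 6 --

K = 5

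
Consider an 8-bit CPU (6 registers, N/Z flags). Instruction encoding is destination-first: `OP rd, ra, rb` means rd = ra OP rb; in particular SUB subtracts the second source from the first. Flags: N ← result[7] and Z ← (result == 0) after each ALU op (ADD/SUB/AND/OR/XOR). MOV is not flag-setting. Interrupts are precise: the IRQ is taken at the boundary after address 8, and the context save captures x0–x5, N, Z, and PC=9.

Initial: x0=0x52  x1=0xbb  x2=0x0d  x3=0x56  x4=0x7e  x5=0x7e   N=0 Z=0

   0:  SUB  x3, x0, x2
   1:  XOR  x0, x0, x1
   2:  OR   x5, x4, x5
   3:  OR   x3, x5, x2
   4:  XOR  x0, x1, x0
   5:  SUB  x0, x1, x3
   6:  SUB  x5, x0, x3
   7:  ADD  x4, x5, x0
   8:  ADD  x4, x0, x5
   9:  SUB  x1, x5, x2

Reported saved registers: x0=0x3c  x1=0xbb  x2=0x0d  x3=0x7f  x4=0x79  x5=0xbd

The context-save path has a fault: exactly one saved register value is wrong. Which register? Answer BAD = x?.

BAD = x4

after  0: x0=0x52 x1=0xbb x2=0x0d x3=0x45 x4=0x7e x5=0x7e  N=0 Z=0
after  1: x0=0xe9 x1=0xbb x2=0x0d x3=0x45 x4=0x7e x5=0x7e  N=1 Z=0
after  2: x0=0xe9 x1=0xbb x2=0x0d x3=0x45 x4=0x7e x5=0x7e  N=0 Z=0
after  3: x0=0xe9 x1=0xbb x2=0x0d x3=0x7f x4=0x7e x5=0x7e  N=0 Z=0
after  4: x0=0x52 x1=0xbb x2=0x0d x3=0x7f x4=0x7e x5=0x7e  N=0 Z=0
after  5: x0=0x3c x1=0xbb x2=0x0d x3=0x7f x4=0x7e x5=0x7e  N=0 Z=0
after  6: x0=0x3c x1=0xbb x2=0x0d x3=0x7f x4=0x7e x5=0xbd  N=1 Z=0
after  7: x0=0x3c x1=0xbb x2=0x0d x3=0x7f x4=0xf9 x5=0xbd  N=1 Z=0
after  8: x0=0x3c x1=0xbb x2=0x0d x3=0x7f x4=0xf9 x5=0xbd  N=1 Z=0
-- IRQ taken; context saved, return-PC = 9 --
mismatch: x4: reported 0x79 vs actual 0xf9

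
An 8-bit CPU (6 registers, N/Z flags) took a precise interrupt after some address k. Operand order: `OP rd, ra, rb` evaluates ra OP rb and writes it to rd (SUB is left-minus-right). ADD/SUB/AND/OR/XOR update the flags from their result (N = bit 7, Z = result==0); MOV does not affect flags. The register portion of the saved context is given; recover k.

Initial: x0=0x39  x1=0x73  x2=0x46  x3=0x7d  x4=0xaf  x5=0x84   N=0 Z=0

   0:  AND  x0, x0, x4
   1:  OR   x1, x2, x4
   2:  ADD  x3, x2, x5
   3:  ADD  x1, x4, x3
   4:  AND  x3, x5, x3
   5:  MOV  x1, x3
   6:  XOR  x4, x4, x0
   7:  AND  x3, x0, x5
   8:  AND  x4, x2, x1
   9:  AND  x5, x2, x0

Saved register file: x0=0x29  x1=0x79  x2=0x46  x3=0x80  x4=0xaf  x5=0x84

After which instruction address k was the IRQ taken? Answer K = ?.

K = 4

after  0: x0=0x29 x1=0x73 x2=0x46 x3=0x7d x4=0xaf x5=0x84  N=0 Z=0
after  1: x0=0x29 x1=0xef x2=0x46 x3=0x7d x4=0xaf x5=0x84  N=1 Z=0
after  2: x0=0x29 x1=0xef x2=0x46 x3=0xca x4=0xaf x5=0x84  N=1 Z=0
after  3: x0=0x29 x1=0x79 x2=0x46 x3=0xca x4=0xaf x5=0x84  N=0 Z=0
after  4: x0=0x29 x1=0x79 x2=0x46 x3=0x80 x4=0xaf x5=0x84  N=1 Z=0
-- IRQ taken; context saved, return-PC = 5 --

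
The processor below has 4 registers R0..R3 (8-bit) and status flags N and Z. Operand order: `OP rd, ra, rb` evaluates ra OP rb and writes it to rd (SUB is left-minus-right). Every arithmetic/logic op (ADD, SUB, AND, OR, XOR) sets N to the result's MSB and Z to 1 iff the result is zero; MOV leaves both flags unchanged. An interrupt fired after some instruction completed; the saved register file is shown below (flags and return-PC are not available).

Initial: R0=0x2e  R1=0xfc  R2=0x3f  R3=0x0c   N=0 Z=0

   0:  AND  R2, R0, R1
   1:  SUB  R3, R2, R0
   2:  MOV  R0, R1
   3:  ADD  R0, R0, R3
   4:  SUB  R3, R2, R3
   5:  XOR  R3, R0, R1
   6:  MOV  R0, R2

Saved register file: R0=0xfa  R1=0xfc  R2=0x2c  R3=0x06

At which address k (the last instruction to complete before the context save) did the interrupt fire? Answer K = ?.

after  0: R0=0x2e R1=0xfc R2=0x2c R3=0x0c  N=0 Z=0
after  1: R0=0x2e R1=0xfc R2=0x2c R3=0xfe  N=1 Z=0
after  2: R0=0xfc R1=0xfc R2=0x2c R3=0xfe  N=1 Z=0
after  3: R0=0xfa R1=0xfc R2=0x2c R3=0xfe  N=1 Z=0
after  4: R0=0xfa R1=0xfc R2=0x2c R3=0x2e  N=0 Z=0
after  5: R0=0xfa R1=0xfc R2=0x2c R3=0x06  N=0 Z=0
-- IRQ taken; context saved, return-PC = 6 --

K = 5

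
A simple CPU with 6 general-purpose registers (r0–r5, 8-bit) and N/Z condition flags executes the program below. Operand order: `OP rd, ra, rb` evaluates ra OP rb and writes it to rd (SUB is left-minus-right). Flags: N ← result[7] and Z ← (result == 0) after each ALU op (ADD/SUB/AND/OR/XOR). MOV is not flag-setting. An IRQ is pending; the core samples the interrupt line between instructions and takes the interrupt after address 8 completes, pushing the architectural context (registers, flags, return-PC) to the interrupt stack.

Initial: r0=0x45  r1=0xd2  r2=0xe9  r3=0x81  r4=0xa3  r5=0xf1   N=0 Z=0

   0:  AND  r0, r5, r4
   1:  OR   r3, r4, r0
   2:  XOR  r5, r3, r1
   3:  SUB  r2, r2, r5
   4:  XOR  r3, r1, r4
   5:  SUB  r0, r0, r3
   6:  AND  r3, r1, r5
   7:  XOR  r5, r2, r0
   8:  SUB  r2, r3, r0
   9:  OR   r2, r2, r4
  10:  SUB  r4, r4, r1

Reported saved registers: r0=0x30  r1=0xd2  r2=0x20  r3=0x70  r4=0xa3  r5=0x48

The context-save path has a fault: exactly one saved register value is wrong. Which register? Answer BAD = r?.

after  0: r0=0xa1 r1=0xd2 r2=0xe9 r3=0x81 r4=0xa3 r5=0xf1  N=1 Z=0
after  1: r0=0xa1 r1=0xd2 r2=0xe9 r3=0xa3 r4=0xa3 r5=0xf1  N=1 Z=0
after  2: r0=0xa1 r1=0xd2 r2=0xe9 r3=0xa3 r4=0xa3 r5=0x71  N=0 Z=0
after  3: r0=0xa1 r1=0xd2 r2=0x78 r3=0xa3 r4=0xa3 r5=0x71  N=0 Z=0
after  4: r0=0xa1 r1=0xd2 r2=0x78 r3=0x71 r4=0xa3 r5=0x71  N=0 Z=0
after  5: r0=0x30 r1=0xd2 r2=0x78 r3=0x71 r4=0xa3 r5=0x71  N=0 Z=0
after  6: r0=0x30 r1=0xd2 r2=0x78 r3=0x50 r4=0xa3 r5=0x71  N=0 Z=0
after  7: r0=0x30 r1=0xd2 r2=0x78 r3=0x50 r4=0xa3 r5=0x48  N=0 Z=0
after  8: r0=0x30 r1=0xd2 r2=0x20 r3=0x50 r4=0xa3 r5=0x48  N=0 Z=0
-- IRQ taken; context saved, return-PC = 9 --
mismatch: r3: reported 0x70 vs actual 0x50

BAD = r3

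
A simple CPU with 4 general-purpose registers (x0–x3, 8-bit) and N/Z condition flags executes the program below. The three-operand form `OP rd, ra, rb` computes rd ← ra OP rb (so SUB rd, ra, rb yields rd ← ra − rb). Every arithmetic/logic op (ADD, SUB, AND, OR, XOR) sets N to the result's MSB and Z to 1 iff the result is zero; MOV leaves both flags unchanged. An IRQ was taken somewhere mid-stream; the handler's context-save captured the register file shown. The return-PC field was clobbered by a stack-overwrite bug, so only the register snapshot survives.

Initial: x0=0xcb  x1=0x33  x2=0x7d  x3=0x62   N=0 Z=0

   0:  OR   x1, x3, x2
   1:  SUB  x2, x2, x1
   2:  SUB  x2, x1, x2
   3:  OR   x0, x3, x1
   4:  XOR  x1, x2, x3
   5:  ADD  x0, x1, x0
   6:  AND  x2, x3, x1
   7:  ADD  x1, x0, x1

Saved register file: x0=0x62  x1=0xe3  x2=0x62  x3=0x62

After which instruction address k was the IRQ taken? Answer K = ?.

after  0: x0=0xcb x1=0x7f x2=0x7d x3=0x62  N=0 Z=0
after  1: x0=0xcb x1=0x7f x2=0xfe x3=0x62  N=1 Z=0
after  2: x0=0xcb x1=0x7f x2=0x81 x3=0x62  N=1 Z=0
after  3: x0=0x7f x1=0x7f x2=0x81 x3=0x62  N=0 Z=0
after  4: x0=0x7f x1=0xe3 x2=0x81 x3=0x62  N=1 Z=0
after  5: x0=0x62 x1=0xe3 x2=0x81 x3=0x62  N=0 Z=0
after  6: x0=0x62 x1=0xe3 x2=0x62 x3=0x62  N=0 Z=0
-- IRQ taken; context saved, return-PC = 7 --

K = 6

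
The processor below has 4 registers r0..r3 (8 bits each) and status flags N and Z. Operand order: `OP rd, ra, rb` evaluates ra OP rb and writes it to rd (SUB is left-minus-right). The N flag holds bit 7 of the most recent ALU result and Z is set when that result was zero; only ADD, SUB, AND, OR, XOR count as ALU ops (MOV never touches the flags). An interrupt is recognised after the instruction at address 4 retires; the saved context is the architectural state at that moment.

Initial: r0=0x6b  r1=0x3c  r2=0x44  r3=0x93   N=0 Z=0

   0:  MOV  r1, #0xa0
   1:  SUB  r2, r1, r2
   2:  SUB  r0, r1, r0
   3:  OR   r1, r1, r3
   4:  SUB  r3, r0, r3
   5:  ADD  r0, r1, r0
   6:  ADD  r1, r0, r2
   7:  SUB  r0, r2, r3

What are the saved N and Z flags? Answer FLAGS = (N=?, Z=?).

after  0: r0=0x6b r1=0xa0 r2=0x44 r3=0x93  N=0 Z=0
after  1: r0=0x6b r1=0xa0 r2=0x5c r3=0x93  N=0 Z=0
after  2: r0=0x35 r1=0xa0 r2=0x5c r3=0x93  N=0 Z=0
after  3: r0=0x35 r1=0xb3 r2=0x5c r3=0x93  N=1 Z=0
after  4: r0=0x35 r1=0xb3 r2=0x5c r3=0xa2  N=1 Z=0
-- IRQ taken; context saved, return-PC = 5 --

FLAGS = (N=1, Z=0)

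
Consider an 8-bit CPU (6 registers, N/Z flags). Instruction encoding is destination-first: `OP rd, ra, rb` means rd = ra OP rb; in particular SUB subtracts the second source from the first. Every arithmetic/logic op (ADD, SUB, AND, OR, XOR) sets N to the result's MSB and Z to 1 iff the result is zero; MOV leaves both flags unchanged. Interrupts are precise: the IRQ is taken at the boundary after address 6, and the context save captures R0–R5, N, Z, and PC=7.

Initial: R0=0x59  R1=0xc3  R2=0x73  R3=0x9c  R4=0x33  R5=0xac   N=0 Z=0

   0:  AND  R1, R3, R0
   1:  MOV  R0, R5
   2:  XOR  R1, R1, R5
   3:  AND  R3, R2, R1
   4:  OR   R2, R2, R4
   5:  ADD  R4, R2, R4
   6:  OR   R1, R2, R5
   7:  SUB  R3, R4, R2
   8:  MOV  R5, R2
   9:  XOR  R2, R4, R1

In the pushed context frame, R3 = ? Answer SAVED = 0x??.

SAVED = 0x30

after  0: R0=0x59 R1=0x18 R2=0x73 R3=0x9c R4=0x33 R5=0xac  N=0 Z=0
after  1: R0=0xac R1=0x18 R2=0x73 R3=0x9c R4=0x33 R5=0xac  N=0 Z=0
after  2: R0=0xac R1=0xb4 R2=0x73 R3=0x9c R4=0x33 R5=0xac  N=1 Z=0
after  3: R0=0xac R1=0xb4 R2=0x73 R3=0x30 R4=0x33 R5=0xac  N=0 Z=0
after  4: R0=0xac R1=0xb4 R2=0x73 R3=0x30 R4=0x33 R5=0xac  N=0 Z=0
after  5: R0=0xac R1=0xb4 R2=0x73 R3=0x30 R4=0xa6 R5=0xac  N=1 Z=0
after  6: R0=0xac R1=0xff R2=0x73 R3=0x30 R4=0xa6 R5=0xac  N=1 Z=0
-- IRQ taken; context saved, return-PC = 7 --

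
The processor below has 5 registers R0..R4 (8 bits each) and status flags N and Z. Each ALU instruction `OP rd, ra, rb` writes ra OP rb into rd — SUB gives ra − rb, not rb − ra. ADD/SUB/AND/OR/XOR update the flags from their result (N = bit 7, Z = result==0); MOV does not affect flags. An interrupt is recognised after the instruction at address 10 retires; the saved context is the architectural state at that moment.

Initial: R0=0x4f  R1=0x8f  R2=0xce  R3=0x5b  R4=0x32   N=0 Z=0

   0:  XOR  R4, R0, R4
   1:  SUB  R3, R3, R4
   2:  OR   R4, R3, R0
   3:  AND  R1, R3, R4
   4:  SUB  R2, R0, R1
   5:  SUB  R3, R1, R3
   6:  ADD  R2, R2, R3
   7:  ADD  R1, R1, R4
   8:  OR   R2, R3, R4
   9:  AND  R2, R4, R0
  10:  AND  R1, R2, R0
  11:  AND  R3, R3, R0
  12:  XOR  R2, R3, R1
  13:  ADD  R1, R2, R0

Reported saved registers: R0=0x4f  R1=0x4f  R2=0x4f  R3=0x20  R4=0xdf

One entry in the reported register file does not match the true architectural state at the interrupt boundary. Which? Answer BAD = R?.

BAD = R3

after  0: R0=0x4f R1=0x8f R2=0xce R3=0x5b R4=0x7d  N=0 Z=0
after  1: R0=0x4f R1=0x8f R2=0xce R3=0xde R4=0x7d  N=1 Z=0
after  2: R0=0x4f R1=0x8f R2=0xce R3=0xde R4=0xdf  N=1 Z=0
after  3: R0=0x4f R1=0xde R2=0xce R3=0xde R4=0xdf  N=1 Z=0
after  4: R0=0x4f R1=0xde R2=0x71 R3=0xde R4=0xdf  N=0 Z=0
after  5: R0=0x4f R1=0xde R2=0x71 R3=0x00 R4=0xdf  N=0 Z=1
after  6: R0=0x4f R1=0xde R2=0x71 R3=0x00 R4=0xdf  N=0 Z=0
after  7: R0=0x4f R1=0xbd R2=0x71 R3=0x00 R4=0xdf  N=1 Z=0
after  8: R0=0x4f R1=0xbd R2=0xdf R3=0x00 R4=0xdf  N=1 Z=0
after  9: R0=0x4f R1=0xbd R2=0x4f R3=0x00 R4=0xdf  N=0 Z=0
after 10: R0=0x4f R1=0x4f R2=0x4f R3=0x00 R4=0xdf  N=0 Z=0
-- IRQ taken; context saved, return-PC = 11 --
mismatch: R3: reported 0x20 vs actual 0x00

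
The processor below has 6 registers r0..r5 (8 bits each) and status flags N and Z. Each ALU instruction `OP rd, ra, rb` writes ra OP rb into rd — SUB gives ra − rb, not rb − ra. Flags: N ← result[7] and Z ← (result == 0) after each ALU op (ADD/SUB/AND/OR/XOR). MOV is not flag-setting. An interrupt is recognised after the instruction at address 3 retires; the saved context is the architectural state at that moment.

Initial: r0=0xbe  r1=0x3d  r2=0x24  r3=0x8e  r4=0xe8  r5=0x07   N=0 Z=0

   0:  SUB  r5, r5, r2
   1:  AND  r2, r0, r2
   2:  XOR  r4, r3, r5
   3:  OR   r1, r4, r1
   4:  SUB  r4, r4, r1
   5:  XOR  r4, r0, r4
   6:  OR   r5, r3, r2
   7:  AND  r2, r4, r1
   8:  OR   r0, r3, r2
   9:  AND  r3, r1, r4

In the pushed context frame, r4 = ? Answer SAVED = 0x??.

after  0: r0=0xbe r1=0x3d r2=0x24 r3=0x8e r4=0xe8 r5=0xe3  N=1 Z=0
after  1: r0=0xbe r1=0x3d r2=0x24 r3=0x8e r4=0xe8 r5=0xe3  N=0 Z=0
after  2: r0=0xbe r1=0x3d r2=0x24 r3=0x8e r4=0x6d r5=0xe3  N=0 Z=0
after  3: r0=0xbe r1=0x7d r2=0x24 r3=0x8e r4=0x6d r5=0xe3  N=0 Z=0
-- IRQ taken; context saved, return-PC = 4 --

SAVED = 0x6d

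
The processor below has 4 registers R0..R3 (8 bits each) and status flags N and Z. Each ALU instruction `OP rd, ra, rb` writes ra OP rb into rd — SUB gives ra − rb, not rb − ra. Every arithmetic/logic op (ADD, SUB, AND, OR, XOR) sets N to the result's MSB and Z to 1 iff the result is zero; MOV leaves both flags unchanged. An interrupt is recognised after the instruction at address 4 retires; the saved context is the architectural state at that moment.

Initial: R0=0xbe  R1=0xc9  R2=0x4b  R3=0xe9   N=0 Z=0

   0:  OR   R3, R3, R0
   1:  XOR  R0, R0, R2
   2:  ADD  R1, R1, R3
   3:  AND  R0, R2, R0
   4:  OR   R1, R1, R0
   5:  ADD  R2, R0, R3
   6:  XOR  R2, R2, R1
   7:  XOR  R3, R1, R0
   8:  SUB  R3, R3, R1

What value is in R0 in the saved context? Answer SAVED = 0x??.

SAVED = 0x41

after  0: R0=0xbe R1=0xc9 R2=0x4b R3=0xff  N=1 Z=0
after  1: R0=0xf5 R1=0xc9 R2=0x4b R3=0xff  N=1 Z=0
after  2: R0=0xf5 R1=0xc8 R2=0x4b R3=0xff  N=1 Z=0
after  3: R0=0x41 R1=0xc8 R2=0x4b R3=0xff  N=0 Z=0
after  4: R0=0x41 R1=0xc9 R2=0x4b R3=0xff  N=1 Z=0
-- IRQ taken; context saved, return-PC = 5 --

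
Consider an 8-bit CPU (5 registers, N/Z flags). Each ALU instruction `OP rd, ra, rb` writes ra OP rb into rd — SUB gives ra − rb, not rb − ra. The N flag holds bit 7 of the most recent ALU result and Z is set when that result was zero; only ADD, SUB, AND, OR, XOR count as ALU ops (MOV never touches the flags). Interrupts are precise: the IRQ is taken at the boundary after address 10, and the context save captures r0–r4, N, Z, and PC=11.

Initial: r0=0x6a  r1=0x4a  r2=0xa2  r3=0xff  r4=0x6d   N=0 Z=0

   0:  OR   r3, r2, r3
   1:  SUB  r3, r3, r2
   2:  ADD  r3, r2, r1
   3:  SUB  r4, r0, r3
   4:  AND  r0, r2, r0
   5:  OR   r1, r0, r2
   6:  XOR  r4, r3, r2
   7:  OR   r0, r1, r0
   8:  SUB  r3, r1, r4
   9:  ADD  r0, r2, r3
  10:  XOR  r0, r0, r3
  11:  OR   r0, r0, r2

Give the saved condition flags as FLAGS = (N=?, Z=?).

after  0: r0=0x6a r1=0x4a r2=0xa2 r3=0xff r4=0x6d  N=1 Z=0
after  1: r0=0x6a r1=0x4a r2=0xa2 r3=0x5d r4=0x6d  N=0 Z=0
after  2: r0=0x6a r1=0x4a r2=0xa2 r3=0xec r4=0x6d  N=1 Z=0
after  3: r0=0x6a r1=0x4a r2=0xa2 r3=0xec r4=0x7e  N=0 Z=0
after  4: r0=0x22 r1=0x4a r2=0xa2 r3=0xec r4=0x7e  N=0 Z=0
after  5: r0=0x22 r1=0xa2 r2=0xa2 r3=0xec r4=0x7e  N=1 Z=0
after  6: r0=0x22 r1=0xa2 r2=0xa2 r3=0xec r4=0x4e  N=0 Z=0
after  7: r0=0xa2 r1=0xa2 r2=0xa2 r3=0xec r4=0x4e  N=1 Z=0
after  8: r0=0xa2 r1=0xa2 r2=0xa2 r3=0x54 r4=0x4e  N=0 Z=0
after  9: r0=0xf6 r1=0xa2 r2=0xa2 r3=0x54 r4=0x4e  N=1 Z=0
after 10: r0=0xa2 r1=0xa2 r2=0xa2 r3=0x54 r4=0x4e  N=1 Z=0
-- IRQ taken; context saved, return-PC = 11 --

FLAGS = (N=1, Z=0)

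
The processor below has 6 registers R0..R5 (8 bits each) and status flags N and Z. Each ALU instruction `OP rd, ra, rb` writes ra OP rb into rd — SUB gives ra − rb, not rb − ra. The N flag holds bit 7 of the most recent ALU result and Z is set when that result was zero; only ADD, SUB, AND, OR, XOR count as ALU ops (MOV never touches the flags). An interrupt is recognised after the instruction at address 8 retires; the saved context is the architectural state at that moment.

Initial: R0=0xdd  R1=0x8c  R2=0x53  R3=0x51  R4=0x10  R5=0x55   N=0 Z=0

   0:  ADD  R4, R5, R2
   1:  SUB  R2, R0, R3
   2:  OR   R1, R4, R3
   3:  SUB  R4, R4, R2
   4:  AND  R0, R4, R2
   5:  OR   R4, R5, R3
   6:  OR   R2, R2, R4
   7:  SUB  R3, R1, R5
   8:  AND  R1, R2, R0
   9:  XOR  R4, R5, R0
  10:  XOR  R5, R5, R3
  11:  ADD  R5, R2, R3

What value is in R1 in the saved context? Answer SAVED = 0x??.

after  0: R0=0xdd R1=0x8c R2=0x53 R3=0x51 R4=0xa8 R5=0x55  N=1 Z=0
after  1: R0=0xdd R1=0x8c R2=0x8c R3=0x51 R4=0xa8 R5=0x55  N=1 Z=0
after  2: R0=0xdd R1=0xf9 R2=0x8c R3=0x51 R4=0xa8 R5=0x55  N=1 Z=0
after  3: R0=0xdd R1=0xf9 R2=0x8c R3=0x51 R4=0x1c R5=0x55  N=0 Z=0
after  4: R0=0x0c R1=0xf9 R2=0x8c R3=0x51 R4=0x1c R5=0x55  N=0 Z=0
after  5: R0=0x0c R1=0xf9 R2=0x8c R3=0x51 R4=0x55 R5=0x55  N=0 Z=0
after  6: R0=0x0c R1=0xf9 R2=0xdd R3=0x51 R4=0x55 R5=0x55  N=1 Z=0
after  7: R0=0x0c R1=0xf9 R2=0xdd R3=0xa4 R4=0x55 R5=0x55  N=1 Z=0
after  8: R0=0x0c R1=0x0c R2=0xdd R3=0xa4 R4=0x55 R5=0x55  N=0 Z=0
-- IRQ taken; context saved, return-PC = 9 --

SAVED = 0x0c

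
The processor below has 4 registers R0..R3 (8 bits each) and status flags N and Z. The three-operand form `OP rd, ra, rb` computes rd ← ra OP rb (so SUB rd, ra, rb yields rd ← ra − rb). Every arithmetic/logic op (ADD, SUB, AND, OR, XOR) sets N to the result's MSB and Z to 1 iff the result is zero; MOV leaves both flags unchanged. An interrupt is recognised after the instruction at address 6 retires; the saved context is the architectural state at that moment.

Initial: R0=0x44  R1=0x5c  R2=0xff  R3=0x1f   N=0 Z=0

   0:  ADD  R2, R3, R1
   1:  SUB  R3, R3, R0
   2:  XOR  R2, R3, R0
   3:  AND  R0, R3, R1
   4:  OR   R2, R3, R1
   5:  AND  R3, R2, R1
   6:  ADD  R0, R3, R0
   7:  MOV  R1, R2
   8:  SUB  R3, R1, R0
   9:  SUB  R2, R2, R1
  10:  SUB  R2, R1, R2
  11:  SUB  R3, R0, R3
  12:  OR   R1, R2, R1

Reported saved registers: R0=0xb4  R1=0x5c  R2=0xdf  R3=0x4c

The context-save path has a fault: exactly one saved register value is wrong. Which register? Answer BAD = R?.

after  0: R0=0x44 R1=0x5c R2=0x7b R3=0x1f  N=0 Z=0
after  1: R0=0x44 R1=0x5c R2=0x7b R3=0xdb  N=1 Z=0
after  2: R0=0x44 R1=0x5c R2=0x9f R3=0xdb  N=1 Z=0
after  3: R0=0x58 R1=0x5c R2=0x9f R3=0xdb  N=0 Z=0
after  4: R0=0x58 R1=0x5c R2=0xdf R3=0xdb  N=1 Z=0
after  5: R0=0x58 R1=0x5c R2=0xdf R3=0x5c  N=0 Z=0
after  6: R0=0xb4 R1=0x5c R2=0xdf R3=0x5c  N=1 Z=0
-- IRQ taken; context saved, return-PC = 7 --
mismatch: R3: reported 0x4c vs actual 0x5c

BAD = R3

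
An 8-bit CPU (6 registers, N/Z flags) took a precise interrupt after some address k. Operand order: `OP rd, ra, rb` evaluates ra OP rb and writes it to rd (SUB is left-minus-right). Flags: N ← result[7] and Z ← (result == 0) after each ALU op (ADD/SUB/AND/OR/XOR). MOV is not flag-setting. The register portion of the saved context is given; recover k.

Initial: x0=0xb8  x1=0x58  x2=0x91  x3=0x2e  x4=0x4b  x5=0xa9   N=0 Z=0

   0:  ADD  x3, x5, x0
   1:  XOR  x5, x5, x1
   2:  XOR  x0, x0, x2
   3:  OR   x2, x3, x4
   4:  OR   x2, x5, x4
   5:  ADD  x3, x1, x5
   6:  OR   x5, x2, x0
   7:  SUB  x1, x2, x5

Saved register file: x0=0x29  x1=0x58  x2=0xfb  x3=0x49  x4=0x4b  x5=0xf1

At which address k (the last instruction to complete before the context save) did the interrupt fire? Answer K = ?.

after  0: x0=0xb8 x1=0x58 x2=0x91 x3=0x61 x4=0x4b x5=0xa9  N=0 Z=0
after  1: x0=0xb8 x1=0x58 x2=0x91 x3=0x61 x4=0x4b x5=0xf1  N=1 Z=0
after  2: x0=0x29 x1=0x58 x2=0x91 x3=0x61 x4=0x4b x5=0xf1  N=0 Z=0
after  3: x0=0x29 x1=0x58 x2=0x6b x3=0x61 x4=0x4b x5=0xf1  N=0 Z=0
after  4: x0=0x29 x1=0x58 x2=0xfb x3=0x61 x4=0x4b x5=0xf1  N=1 Z=0
after  5: x0=0x29 x1=0x58 x2=0xfb x3=0x49 x4=0x4b x5=0xf1  N=0 Z=0
-- IRQ taken; context saved, return-PC = 6 --

K = 5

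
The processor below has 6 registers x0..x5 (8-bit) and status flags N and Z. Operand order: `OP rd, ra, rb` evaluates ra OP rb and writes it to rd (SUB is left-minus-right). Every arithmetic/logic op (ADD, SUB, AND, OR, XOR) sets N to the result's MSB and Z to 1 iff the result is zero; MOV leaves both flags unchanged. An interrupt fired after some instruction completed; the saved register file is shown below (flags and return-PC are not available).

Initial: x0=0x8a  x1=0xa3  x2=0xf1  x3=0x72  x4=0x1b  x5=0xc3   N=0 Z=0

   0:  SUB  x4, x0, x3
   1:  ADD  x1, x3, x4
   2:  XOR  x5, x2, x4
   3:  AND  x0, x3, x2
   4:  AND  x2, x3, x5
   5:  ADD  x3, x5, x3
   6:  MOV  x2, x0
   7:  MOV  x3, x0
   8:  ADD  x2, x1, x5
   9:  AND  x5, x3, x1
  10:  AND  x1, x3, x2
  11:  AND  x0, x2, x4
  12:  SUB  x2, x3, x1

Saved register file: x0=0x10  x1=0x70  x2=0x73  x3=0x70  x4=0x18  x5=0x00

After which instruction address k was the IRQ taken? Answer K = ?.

K = 11

after  0: x0=0x8a x1=0xa3 x2=0xf1 x3=0x72 x4=0x18 x5=0xc3  N=0 Z=0
after  1: x0=0x8a x1=0x8a x2=0xf1 x3=0x72 x4=0x18 x5=0xc3  N=1 Z=0
after  2: x0=0x8a x1=0x8a x2=0xf1 x3=0x72 x4=0x18 x5=0xe9  N=1 Z=0
after  3: x0=0x70 x1=0x8a x2=0xf1 x3=0x72 x4=0x18 x5=0xe9  N=0 Z=0
after  4: x0=0x70 x1=0x8a x2=0x60 x3=0x72 x4=0x18 x5=0xe9  N=0 Z=0
after  5: x0=0x70 x1=0x8a x2=0x60 x3=0x5b x4=0x18 x5=0xe9  N=0 Z=0
after  6: x0=0x70 x1=0x8a x2=0x70 x3=0x5b x4=0x18 x5=0xe9  N=0 Z=0
after  7: x0=0x70 x1=0x8a x2=0x70 x3=0x70 x4=0x18 x5=0xe9  N=0 Z=0
after  8: x0=0x70 x1=0x8a x2=0x73 x3=0x70 x4=0x18 x5=0xe9  N=0 Z=0
after  9: x0=0x70 x1=0x8a x2=0x73 x3=0x70 x4=0x18 x5=0x00  N=0 Z=1
after 10: x0=0x70 x1=0x70 x2=0x73 x3=0x70 x4=0x18 x5=0x00  N=0 Z=0
after 11: x0=0x10 x1=0x70 x2=0x73 x3=0x70 x4=0x18 x5=0x00  N=0 Z=0
-- IRQ taken; context saved, return-PC = 12 --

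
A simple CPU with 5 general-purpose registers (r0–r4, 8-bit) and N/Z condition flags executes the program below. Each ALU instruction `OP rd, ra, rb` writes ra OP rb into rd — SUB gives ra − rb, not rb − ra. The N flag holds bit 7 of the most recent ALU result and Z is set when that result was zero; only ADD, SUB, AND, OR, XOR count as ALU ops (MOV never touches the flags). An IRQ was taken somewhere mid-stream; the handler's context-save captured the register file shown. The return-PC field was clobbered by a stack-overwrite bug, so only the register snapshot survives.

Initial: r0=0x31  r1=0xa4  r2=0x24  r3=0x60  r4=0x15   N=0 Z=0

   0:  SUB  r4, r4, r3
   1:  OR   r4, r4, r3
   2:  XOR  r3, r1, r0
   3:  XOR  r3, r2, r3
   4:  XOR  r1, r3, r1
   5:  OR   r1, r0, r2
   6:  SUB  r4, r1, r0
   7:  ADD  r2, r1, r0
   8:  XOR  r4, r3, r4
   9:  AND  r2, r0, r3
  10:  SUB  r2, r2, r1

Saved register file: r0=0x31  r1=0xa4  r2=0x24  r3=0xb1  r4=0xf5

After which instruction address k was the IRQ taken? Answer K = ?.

after  0: r0=0x31 r1=0xa4 r2=0x24 r3=0x60 r4=0xb5  N=1 Z=0
after  1: r0=0x31 r1=0xa4 r2=0x24 r3=0x60 r4=0xf5  N=1 Z=0
after  2: r0=0x31 r1=0xa4 r2=0x24 r3=0x95 r4=0xf5  N=1 Z=0
after  3: r0=0x31 r1=0xa4 r2=0x24 r3=0xb1 r4=0xf5  N=1 Z=0
-- IRQ taken; context saved, return-PC = 4 --

K = 3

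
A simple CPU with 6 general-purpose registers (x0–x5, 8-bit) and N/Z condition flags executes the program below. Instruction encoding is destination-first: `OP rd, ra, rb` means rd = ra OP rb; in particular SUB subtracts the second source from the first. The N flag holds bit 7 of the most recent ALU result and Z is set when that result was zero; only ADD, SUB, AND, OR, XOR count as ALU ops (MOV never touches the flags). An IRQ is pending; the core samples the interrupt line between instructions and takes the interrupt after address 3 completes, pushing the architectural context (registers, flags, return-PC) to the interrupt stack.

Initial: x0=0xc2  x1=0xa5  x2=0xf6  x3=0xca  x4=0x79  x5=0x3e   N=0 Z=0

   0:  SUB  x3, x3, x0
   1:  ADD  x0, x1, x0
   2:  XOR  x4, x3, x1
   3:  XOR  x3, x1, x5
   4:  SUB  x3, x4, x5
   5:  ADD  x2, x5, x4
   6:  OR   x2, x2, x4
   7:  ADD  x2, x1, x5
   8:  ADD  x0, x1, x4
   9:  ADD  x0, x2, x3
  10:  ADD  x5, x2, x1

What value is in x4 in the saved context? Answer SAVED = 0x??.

after  0: x0=0xc2 x1=0xa5 x2=0xf6 x3=0x08 x4=0x79 x5=0x3e  N=0 Z=0
after  1: x0=0x67 x1=0xa5 x2=0xf6 x3=0x08 x4=0x79 x5=0x3e  N=0 Z=0
after  2: x0=0x67 x1=0xa5 x2=0xf6 x3=0x08 x4=0xad x5=0x3e  N=1 Z=0
after  3: x0=0x67 x1=0xa5 x2=0xf6 x3=0x9b x4=0xad x5=0x3e  N=1 Z=0
-- IRQ taken; context saved, return-PC = 4 --

SAVED = 0xad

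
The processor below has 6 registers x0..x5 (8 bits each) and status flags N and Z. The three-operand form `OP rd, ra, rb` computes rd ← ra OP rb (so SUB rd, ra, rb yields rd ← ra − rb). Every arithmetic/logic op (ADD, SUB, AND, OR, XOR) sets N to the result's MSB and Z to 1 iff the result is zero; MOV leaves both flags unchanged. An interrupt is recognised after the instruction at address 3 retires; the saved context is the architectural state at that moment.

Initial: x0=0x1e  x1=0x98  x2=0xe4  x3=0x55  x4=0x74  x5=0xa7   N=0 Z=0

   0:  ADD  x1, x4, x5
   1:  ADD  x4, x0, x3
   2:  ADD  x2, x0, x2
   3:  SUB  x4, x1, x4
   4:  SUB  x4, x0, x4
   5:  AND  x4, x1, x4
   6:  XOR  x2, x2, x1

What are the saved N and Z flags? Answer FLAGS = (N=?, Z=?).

after  0: x0=0x1e x1=0x1b x2=0xe4 x3=0x55 x4=0x74 x5=0xa7  N=0 Z=0
after  1: x0=0x1e x1=0x1b x2=0xe4 x3=0x55 x4=0x73 x5=0xa7  N=0 Z=0
after  2: x0=0x1e x1=0x1b x2=0x02 x3=0x55 x4=0x73 x5=0xa7  N=0 Z=0
after  3: x0=0x1e x1=0x1b x2=0x02 x3=0x55 x4=0xa8 x5=0xa7  N=1 Z=0
-- IRQ taken; context saved, return-PC = 4 --

FLAGS = (N=1, Z=0)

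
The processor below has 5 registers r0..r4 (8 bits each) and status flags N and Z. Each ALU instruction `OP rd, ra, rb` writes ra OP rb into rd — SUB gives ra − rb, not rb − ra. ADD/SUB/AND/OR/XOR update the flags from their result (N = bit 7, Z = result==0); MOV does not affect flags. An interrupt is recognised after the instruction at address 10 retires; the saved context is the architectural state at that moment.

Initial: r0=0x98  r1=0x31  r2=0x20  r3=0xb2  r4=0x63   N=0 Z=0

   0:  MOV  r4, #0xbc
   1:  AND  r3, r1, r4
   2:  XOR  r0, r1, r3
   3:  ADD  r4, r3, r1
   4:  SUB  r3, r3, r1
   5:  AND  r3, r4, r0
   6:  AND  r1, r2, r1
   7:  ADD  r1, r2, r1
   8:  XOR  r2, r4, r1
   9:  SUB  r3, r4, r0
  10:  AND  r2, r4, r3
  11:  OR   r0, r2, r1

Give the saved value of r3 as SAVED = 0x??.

SAVED = 0x60

after  0: r0=0x98 r1=0x31 r2=0x20 r3=0xb2 r4=0xbc  N=0 Z=0
after  1: r0=0x98 r1=0x31 r2=0x20 r3=0x30 r4=0xbc  N=0 Z=0
after  2: r0=0x01 r1=0x31 r2=0x20 r3=0x30 r4=0xbc  N=0 Z=0
after  3: r0=0x01 r1=0x31 r2=0x20 r3=0x30 r4=0x61  N=0 Z=0
after  4: r0=0x01 r1=0x31 r2=0x20 r3=0xff r4=0x61  N=1 Z=0
after  5: r0=0x01 r1=0x31 r2=0x20 r3=0x01 r4=0x61  N=0 Z=0
after  6: r0=0x01 r1=0x20 r2=0x20 r3=0x01 r4=0x61  N=0 Z=0
after  7: r0=0x01 r1=0x40 r2=0x20 r3=0x01 r4=0x61  N=0 Z=0
after  8: r0=0x01 r1=0x40 r2=0x21 r3=0x01 r4=0x61  N=0 Z=0
after  9: r0=0x01 r1=0x40 r2=0x21 r3=0x60 r4=0x61  N=0 Z=0
after 10: r0=0x01 r1=0x40 r2=0x60 r3=0x60 r4=0x61  N=0 Z=0
-- IRQ taken; context saved, return-PC = 11 --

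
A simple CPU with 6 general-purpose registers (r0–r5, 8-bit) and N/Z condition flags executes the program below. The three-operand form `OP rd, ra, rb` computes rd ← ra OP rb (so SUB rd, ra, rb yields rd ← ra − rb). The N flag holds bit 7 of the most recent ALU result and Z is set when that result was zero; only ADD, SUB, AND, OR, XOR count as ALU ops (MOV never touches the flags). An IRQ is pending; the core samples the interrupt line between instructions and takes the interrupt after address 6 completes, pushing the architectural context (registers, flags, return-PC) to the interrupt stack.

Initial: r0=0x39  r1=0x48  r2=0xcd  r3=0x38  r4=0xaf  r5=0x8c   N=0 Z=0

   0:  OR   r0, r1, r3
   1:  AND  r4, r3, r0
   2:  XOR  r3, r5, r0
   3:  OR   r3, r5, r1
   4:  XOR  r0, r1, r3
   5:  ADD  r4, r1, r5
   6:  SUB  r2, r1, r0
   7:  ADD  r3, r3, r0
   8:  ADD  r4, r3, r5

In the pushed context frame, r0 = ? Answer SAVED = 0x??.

SAVED = 0x84

after  0: r0=0x78 r1=0x48 r2=0xcd r3=0x38 r4=0xaf r5=0x8c  N=0 Z=0
after  1: r0=0x78 r1=0x48 r2=0xcd r3=0x38 r4=0x38 r5=0x8c  N=0 Z=0
after  2: r0=0x78 r1=0x48 r2=0xcd r3=0xf4 r4=0x38 r5=0x8c  N=1 Z=0
after  3: r0=0x78 r1=0x48 r2=0xcd r3=0xcc r4=0x38 r5=0x8c  N=1 Z=0
after  4: r0=0x84 r1=0x48 r2=0xcd r3=0xcc r4=0x38 r5=0x8c  N=1 Z=0
after  5: r0=0x84 r1=0x48 r2=0xcd r3=0xcc r4=0xd4 r5=0x8c  N=1 Z=0
after  6: r0=0x84 r1=0x48 r2=0xc4 r3=0xcc r4=0xd4 r5=0x8c  N=1 Z=0
-- IRQ taken; context saved, return-PC = 7 --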